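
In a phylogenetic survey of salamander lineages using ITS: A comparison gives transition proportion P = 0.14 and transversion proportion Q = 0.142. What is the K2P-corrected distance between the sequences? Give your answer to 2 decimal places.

0.36

Under the Kimura two-parameter model, d = −½ ln(1 − 2P − Q) − ¼ ln(1 − 2Q).
1 − 2P − Q = 0.578, giving −½ ln(0.578) = 0.274091.
1 − 2Q = 0.716, giving −¼ ln(0.716) = 0.083519.
d = 0.274091 + 0.083519 = 0.357610.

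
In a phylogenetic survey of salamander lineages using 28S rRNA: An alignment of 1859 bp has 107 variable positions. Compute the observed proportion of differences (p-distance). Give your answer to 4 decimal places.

0.0576

p = 107/1859 = 0.057557… ≈ 0.0576 (to 4 d.p.).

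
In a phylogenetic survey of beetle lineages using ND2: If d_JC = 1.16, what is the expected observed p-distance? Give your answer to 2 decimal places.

p = (3/4)(1 − e^(−4d/3)) = 0.75 × (1 − e^(-1.546667)) = 0.75 × (1 − 0.212957) = 0.590282.

0.59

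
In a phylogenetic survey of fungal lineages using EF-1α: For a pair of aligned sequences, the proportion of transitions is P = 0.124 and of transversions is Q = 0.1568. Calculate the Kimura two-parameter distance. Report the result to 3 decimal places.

0.354

Under the Kimura two-parameter model, d = −½ ln(1 − 2P − Q) − ¼ ln(1 − 2Q).
1 − 2P − Q = 0.5952, giving −½ ln(0.5952) = 0.259429.
1 − 2Q = 0.6864, giving −¼ ln(0.6864) = 0.094074.
d = 0.259429 + 0.094074 = 0.353503.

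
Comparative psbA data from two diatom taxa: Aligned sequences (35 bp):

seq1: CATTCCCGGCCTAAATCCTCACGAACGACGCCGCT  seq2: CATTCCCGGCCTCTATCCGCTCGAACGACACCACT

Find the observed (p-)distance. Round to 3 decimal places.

The sequences differ at 6 of 35 positions (sites 13, 14, 19, 21, 30, 33).
p = 6/35 = 0.171428… ≈ 0.171 (to 3 d.p.).

0.171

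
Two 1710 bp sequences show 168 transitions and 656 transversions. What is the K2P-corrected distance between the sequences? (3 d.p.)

P = 168/1710 ≈ 0.098246 and Q = 656/1710 ≈ 0.383626.
Under the Kimura two-parameter model, d = −½ ln(1 − 2P − Q) − ¼ ln(1 − 2Q).
1 − 2P − Q = 0.419882, giving −½ ln(0.419882) = 0.433891.
1 − 2Q = 0.232748, giving −¼ ln(0.232748) = 0.364450.
d = 0.433891 + 0.364450 = 0.798341.

0.798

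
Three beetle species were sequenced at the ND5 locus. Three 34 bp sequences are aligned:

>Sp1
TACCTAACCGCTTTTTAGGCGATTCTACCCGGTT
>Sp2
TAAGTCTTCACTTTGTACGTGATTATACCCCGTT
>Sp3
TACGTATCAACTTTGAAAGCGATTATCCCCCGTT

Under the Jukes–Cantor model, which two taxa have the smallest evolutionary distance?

Sp1–Sp2: 11/34 differ, p = 0.324, d = 0.423.
Sp1–Sp3: 10/34 differ, p = 0.294, d = 0.373.
Sp2–Sp3: 8/34 differ, p = 0.235, d = 0.282.
The smallest distance is between Sp2 and Sp3.

Sp2 and Sp3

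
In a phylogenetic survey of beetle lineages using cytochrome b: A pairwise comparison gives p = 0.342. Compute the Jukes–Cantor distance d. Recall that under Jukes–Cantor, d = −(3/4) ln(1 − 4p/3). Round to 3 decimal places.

d = −(3/4) ln(1 − 4p/3) = −0.75 ln(1 − 0.456) = −0.75 ln(0.544)
  = −0.75 × (-0.608806) = 0.456605 substitutions/site.

0.457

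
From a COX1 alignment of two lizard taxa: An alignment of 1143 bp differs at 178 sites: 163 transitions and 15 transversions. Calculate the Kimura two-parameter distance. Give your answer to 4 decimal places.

0.1838

P = 163/1143 ≈ 0.142607 and Q = 15/1143 ≈ 0.013123.
Under the Kimura two-parameter model, d = −½ ln(1 − 2P − Q) − ¼ ln(1 − 2Q).
1 − 2P − Q = 0.701663, giving −½ ln(0.701663) = 0.177151.
1 − 2Q = 0.973754, giving −¼ ln(0.973754) = 0.006649.
d = 0.177151 + 0.006649 = 0.183800.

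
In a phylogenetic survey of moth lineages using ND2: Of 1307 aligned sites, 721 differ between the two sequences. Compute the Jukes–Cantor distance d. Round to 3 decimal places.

p = 721/1307 ≈ 0.551645.
d = −(3/4) ln(1 − 4p/3) = −0.75 ln(1 − 0.735527) = −0.75 ln(0.264473)
  = −0.75 × (-1.330016) = 0.997512 substitutions/site.

0.998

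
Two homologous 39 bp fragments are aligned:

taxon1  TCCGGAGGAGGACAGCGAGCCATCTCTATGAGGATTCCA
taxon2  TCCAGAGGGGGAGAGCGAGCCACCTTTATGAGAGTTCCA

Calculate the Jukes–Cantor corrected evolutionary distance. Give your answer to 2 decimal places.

The sequences differ at 7 of 39 sites (4, 9, 13, 23, 26, 33, 34), so p = 7/39 ≈ 0.179487.
d = −(3/4) ln(1 − 4p/3) = −0.75 ln(1 − 0.239316) = −0.75 ln(0.760684)
  = −0.75 × (-0.273537) = 0.205153 substitutions/site.

0.21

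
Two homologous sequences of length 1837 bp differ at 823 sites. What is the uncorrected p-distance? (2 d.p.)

0.45

p = 823/1837 = 0.448013… ≈ 0.45 (to 2 d.p.).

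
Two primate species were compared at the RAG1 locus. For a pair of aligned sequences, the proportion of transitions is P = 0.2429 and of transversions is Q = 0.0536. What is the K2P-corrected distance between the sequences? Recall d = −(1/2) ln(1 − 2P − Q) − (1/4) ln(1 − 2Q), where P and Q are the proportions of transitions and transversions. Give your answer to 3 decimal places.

0.416

Under the Kimura two-parameter model, d = −½ ln(1 − 2P − Q) − ¼ ln(1 − 2Q).
1 − 2P − Q = 0.4606, giving −½ ln(0.4606) = 0.387613.
1 − 2Q = 0.8928, giving −¼ ln(0.8928) = 0.028348.
d = 0.387613 + 0.028348 = 0.415961.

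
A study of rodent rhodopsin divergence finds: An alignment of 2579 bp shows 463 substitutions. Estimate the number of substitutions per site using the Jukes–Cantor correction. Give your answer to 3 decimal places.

0.205

p = 463/2579 ≈ 0.179527.
d = −(3/4) ln(1 − 4p/3) = −0.75 ln(1 − 0.239369) = −0.75 ln(0.760631)
  = −0.75 × (-0.273607) = 0.205205 substitutions/site.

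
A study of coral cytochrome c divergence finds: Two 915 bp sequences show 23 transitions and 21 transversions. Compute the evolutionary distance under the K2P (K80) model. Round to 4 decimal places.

0.0498

P = 23/915 ≈ 0.025137 and Q = 21/915 ≈ 0.022951.
Under the Kimura two-parameter model, d = −½ ln(1 − 2P − Q) − ¼ ln(1 − 2Q).
1 − 2P − Q = 0.926775, giving −½ ln(0.926775) = 0.038022.
1 − 2Q = 0.954098, giving −¼ ln(0.954098) = 0.011747.
d = 0.038022 + 0.011747 = 0.049769.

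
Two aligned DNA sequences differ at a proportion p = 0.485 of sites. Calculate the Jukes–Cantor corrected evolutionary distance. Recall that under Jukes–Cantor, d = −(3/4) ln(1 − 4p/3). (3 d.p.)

d = −(3/4) ln(1 − 4p/3) = −0.75 ln(1 − 0.646667) = −0.75 ln(0.353333)
  = −0.75 × (-1.040344) = 0.780258 substitutions/site.

0.780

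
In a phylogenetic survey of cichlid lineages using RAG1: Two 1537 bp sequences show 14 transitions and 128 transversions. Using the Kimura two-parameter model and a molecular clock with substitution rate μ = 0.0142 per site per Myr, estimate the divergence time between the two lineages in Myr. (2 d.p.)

P = 14/1537 ≈ 0.009109 and Q = 128/1537 ≈ 0.083279.
Under the Kimura two-parameter model, d = −½ ln(1 − 2P − Q) − ¼ ln(1 − 2Q).
1 − 2P − Q = 0.898503, giving −½ ln(0.898503) = 0.053513.
1 − 2Q = 0.833442, giving −¼ ln(0.833442) = 0.045548.
d = 0.053513 + 0.045548 = 0.099061.
Under a molecular clock d = 2μt, so t = d/(2μ) = 0.099061 / (2 × 0.0142) = 3.49 Myr.

3.49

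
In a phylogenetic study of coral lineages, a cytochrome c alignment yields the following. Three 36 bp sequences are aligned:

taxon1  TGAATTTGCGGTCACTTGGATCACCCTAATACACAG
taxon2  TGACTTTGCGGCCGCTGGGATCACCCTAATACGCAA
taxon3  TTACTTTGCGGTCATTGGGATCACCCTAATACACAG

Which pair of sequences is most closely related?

taxon1 and taxon3

taxon1–taxon2: 6/36 differ, p = 0.167, d = 0.188.
taxon1–taxon3: 4/36 differ, p = 0.111, d = 0.120.
taxon2–taxon3: 6/36 differ, p = 0.167, d = 0.188.
The smallest distance is between taxon1 and taxon3.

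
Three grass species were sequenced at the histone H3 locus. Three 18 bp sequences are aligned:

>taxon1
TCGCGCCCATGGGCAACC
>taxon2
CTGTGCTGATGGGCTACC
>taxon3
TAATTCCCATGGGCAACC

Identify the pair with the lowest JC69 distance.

taxon1–taxon2: 6/18 differ, p = 0.333, d = 0.441.
taxon1–taxon3: 4/18 differ, p = 0.222, d = 0.264.
taxon2–taxon3: 7/18 differ, p = 0.389, d = 0.548.
The smallest distance is between taxon1 and taxon3.

taxon1 and taxon3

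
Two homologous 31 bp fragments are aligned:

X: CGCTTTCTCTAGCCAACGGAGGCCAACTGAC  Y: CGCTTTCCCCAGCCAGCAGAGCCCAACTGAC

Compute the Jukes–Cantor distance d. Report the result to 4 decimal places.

The sequences differ at 5 of 31 sites (8, 10, 16, 18, 22), so p = 5/31 ≈ 0.16129.
d = −(3/4) ln(1 − 4p/3) = −0.75 ln(1 − 0.215053) = −0.75 ln(0.784947)
  = −0.75 × (-0.242139) = 0.181604 substitutions/site.

0.1816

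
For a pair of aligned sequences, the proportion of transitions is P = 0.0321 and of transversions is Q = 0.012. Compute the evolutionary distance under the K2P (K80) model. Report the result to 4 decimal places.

Under the Kimura two-parameter model, d = −½ ln(1 − 2P − Q) − ¼ ln(1 − 2Q).
1 − 2P − Q = 0.9238, giving −½ ln(0.9238) = 0.039630.
1 − 2Q = 0.976, giving −¼ ln(0.976) = 0.006073.
d = 0.039630 + 0.006073 = 0.045703.

0.0457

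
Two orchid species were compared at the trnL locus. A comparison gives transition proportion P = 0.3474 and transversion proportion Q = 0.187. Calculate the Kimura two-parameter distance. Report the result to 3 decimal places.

Under the Kimura two-parameter model, d = −½ ln(1 − 2P − Q) − ¼ ln(1 − 2Q).
1 − 2P − Q = 0.1182, giving −½ ln(0.1182) = 1.067689.
1 − 2Q = 0.626, giving −¼ ln(0.626) = 0.117101.
d = 1.067689 + 0.117101 = 1.184790.

1.185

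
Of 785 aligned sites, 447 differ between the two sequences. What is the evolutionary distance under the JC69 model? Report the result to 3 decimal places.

1.068

p = 447/785 ≈ 0.569427.
d = −(3/4) ln(1 − 4p/3) = −0.75 ln(1 − 0.759236) = −0.75 ln(0.240764)
  = −0.75 × (-1.423938) = 1.067954 substitutions/site.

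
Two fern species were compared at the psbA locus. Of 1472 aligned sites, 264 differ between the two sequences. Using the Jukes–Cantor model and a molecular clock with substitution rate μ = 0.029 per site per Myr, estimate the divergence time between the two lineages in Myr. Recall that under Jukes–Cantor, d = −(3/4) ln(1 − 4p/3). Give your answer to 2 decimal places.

p = 264/1472 ≈ 0.179348.
d = −(3/4) ln(1 − 4p/3) = −0.75 ln(1 − 0.239131) = −0.75 ln(0.760869)
  = −0.75 × (-0.273294) = 0.204971 substitutions/site.
Under a molecular clock d = 2μt, so t = d/(2μ) = 0.204971 / (2 × 0.029) = 3.53 Myr.

3.53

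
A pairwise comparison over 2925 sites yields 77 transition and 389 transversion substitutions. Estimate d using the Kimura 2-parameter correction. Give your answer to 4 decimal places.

0.1800

P = 77/2925 ≈ 0.026325 and Q = 389/2925 ≈ 0.132991.
Under the Kimura two-parameter model, d = −½ ln(1 − 2P − Q) − ¼ ln(1 − 2Q).
1 − 2P − Q = 0.814359, giving −½ ln(0.814359) = 0.102677.
1 − 2Q = 0.734018, giving −¼ ln(0.734018) = 0.077305.
d = 0.102677 + 0.077305 = 0.179982.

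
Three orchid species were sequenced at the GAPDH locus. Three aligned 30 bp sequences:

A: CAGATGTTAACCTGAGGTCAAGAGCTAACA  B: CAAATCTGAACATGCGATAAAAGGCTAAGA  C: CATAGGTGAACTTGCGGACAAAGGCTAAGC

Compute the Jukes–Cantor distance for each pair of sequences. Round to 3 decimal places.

A–B: 10/30 sites differ → p ≈ 0.333333, d = −0.75 ln(1 − 0.444444) = 0.440839 ≈ 0.441.
A–C: 10/30 sites differ → p ≈ 0.333333, d = −0.75 ln(1 − 0.444444) = 0.440839 ≈ 0.441.
B–C: 8/30 sites differ → p ≈ 0.266667, d = −0.75 ln(1 − 0.355556) = 0.329526 ≈ 0.330.

d(A,B) = 0.441, d(A,C) = 0.441, d(B,C) = 0.330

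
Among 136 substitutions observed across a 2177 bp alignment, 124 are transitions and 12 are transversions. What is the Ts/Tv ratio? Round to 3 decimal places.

10.333

R = 124/12 = 10.333333… ≈ 10.333 (to 3 d.p.).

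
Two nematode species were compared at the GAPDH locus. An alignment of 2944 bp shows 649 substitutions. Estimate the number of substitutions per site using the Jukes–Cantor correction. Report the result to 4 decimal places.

0.2610

p = 649/2944 ≈ 0.220448.
d = −(3/4) ln(1 − 4p/3) = −0.75 ln(1 − 0.293931) = −0.75 ln(0.706069)
  = −0.75 × (-0.348042) = 0.261032 substitutions/site.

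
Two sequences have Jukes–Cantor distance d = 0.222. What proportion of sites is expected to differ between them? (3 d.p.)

p = (3/4)(1 − e^(−4d/3)) = 0.75 × (1 − e^(-0.296)) = 0.75 × (1 − 0.743787) = 0.192160.

0.192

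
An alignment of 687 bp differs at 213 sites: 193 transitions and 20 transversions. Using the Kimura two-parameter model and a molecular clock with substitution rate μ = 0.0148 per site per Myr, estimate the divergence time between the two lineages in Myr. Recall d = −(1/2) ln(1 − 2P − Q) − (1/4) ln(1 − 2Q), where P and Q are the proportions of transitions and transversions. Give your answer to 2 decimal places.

15.61

P = 193/687 ≈ 0.280932 and Q = 20/687 ≈ 0.029112.
Under the Kimura two-parameter model, d = −½ ln(1 − 2P − Q) − ¼ ln(1 − 2Q).
1 − 2P − Q = 0.409024, giving −½ ln(0.409024) = 0.446991.
1 − 2Q = 0.941776, giving −¼ ln(0.941776) = 0.014997.
d = 0.446991 + 0.014997 = 0.461988.
Under a molecular clock d = 2μt, so t = d/(2μ) = 0.461988 / (2 × 0.0148) = 15.61 Myr.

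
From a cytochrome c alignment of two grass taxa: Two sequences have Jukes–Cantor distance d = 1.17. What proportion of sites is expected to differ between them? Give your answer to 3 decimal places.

p = (3/4)(1 − e^(−4d/3)) = 0.75 × (1 − e^(-1.56)) = 0.75 × (1 − 0.210136) = 0.592398.

0.592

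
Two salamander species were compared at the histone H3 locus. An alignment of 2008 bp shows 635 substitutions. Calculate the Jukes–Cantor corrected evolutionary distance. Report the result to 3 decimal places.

0.411

p = 635/2008 ≈ 0.316235.
d = −(3/4) ln(1 − 4p/3) = −0.75 ln(1 − 0.421647) = −0.75 ln(0.578353)
  = −0.75 × (-0.547571) = 0.410678 substitutions/site.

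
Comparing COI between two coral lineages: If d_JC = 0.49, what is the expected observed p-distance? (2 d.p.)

0.36

p = (3/4)(1 − e^(−4d/3)) = 0.75 × (1 − e^(-0.653333)) = 0.75 × (1 − 0.520309) = 0.359768.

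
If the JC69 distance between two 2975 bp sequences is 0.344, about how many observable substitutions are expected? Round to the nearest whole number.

Invert JC69: p = (3/4)(1 − e^(−4d/3)) = 0.75 × (1 − e^(-0.458667)) = 0.75 × (1 − 0.632126) = 0.275906.
Expected differing sites = pL ≈ 0.275906 × 2975 = 820.82035 ≈ 821.

821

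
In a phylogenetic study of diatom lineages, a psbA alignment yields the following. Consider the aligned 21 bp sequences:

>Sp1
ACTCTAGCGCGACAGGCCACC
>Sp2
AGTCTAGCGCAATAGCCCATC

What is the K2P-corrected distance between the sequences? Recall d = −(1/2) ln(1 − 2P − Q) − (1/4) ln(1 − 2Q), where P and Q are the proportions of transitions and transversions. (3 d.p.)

0.293

Of 21 sites, 3 differences are transitions and 2 are transversions, so P = 3/21 ≈ 0.142857 and Q = 2/21 ≈ 0.095238.
Under the Kimura two-parameter model, d = −½ ln(1 − 2P − Q) − ¼ ln(1 − 2Q).
1 − 2P − Q = 0.619048, giving −½ ln(0.619048) = 0.239786.
1 − 2Q = 0.809524, giving −¼ ln(0.809524) = 0.052827.
d = 0.239786 + 0.052827 = 0.292613.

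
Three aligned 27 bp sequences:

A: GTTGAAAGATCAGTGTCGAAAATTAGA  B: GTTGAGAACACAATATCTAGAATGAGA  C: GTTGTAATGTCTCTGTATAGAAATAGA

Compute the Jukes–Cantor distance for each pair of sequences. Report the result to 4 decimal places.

d(A,B) = 0.4408, d(A,C) = 0.4408, d(B,C) = 0.5876

A–B: 9/27 sites differ → p ≈ 0.333333, d = −0.75 ln(1 − 0.444444) = 0.440839 ≈ 0.4408.
A–C: 9/27 sites differ → p ≈ 0.333333, d = −0.75 ln(1 − 0.444444) = 0.440839 ≈ 0.4408.
B–C: 11/27 sites differ → p ≈ 0.407407, d = −0.75 ln(1 − 0.543209) = 0.587647 ≈ 0.5876.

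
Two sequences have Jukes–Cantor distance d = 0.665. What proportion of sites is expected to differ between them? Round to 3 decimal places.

p = (3/4)(1 − e^(−4d/3)) = 0.75 × (1 − e^(-0.886667)) = 0.75 × (1 − 0.412027) = 0.440980.

0.441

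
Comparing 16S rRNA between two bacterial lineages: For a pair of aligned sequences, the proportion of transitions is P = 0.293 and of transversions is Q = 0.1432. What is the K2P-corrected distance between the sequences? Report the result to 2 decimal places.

0.74

Under the Kimura two-parameter model, d = −½ ln(1 − 2P − Q) − ¼ ln(1 − 2Q).
1 − 2P − Q = 0.2708, giving −½ ln(0.2708) = 0.653187.
1 − 2Q = 0.7136, giving −¼ ln(0.7136) = 0.084358.
d = 0.653187 + 0.084358 = 0.737545.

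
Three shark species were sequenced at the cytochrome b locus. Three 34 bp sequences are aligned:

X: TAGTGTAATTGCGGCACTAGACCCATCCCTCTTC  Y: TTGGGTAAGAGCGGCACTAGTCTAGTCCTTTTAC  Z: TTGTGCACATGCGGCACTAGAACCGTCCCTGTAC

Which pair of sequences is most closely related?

X–Y: 11/34 differ, p = 0.324, d = 0.423.
X–Z: 8/34 differ, p = 0.235, d = 0.282.
Y–Z: 11/34 differ, p = 0.324, d = 0.423.
The smallest distance is between X and Z.

X and Z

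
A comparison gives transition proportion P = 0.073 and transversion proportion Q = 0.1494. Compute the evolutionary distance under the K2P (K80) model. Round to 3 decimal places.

0.264

Under the Kimura two-parameter model, d = −½ ln(1 − 2P − Q) − ¼ ln(1 − 2Q).
1 − 2P − Q = 0.7046, giving −½ ln(0.7046) = 0.175063.
1 − 2Q = 0.7012, giving −¼ ln(0.7012) = 0.088741.
d = 0.175063 + 0.088741 = 0.263804.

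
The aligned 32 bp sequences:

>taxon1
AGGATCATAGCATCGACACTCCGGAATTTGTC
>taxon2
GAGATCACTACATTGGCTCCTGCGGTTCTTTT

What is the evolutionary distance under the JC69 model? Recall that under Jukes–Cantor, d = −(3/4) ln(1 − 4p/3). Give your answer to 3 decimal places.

0.924

The sequences differ at 17 of 32 sites, so p = 17/32 = 0.53125.
d = −(3/4) ln(1 − 4p/3) = −0.75 ln(1 − 0.708333) = −0.75 ln(0.291667)
  = −0.75 × (-1.232143) = 0.924107 substitutions/site.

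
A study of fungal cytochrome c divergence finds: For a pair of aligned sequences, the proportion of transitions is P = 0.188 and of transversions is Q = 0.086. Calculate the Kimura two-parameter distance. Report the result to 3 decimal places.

0.357

Under the Kimura two-parameter model, d = −½ ln(1 − 2P − Q) − ¼ ln(1 − 2Q).
1 − 2P − Q = 0.538, giving −½ ln(0.538) = 0.309948.
1 − 2Q = 0.828, giving −¼ ln(0.828) = 0.047186.
d = 0.309948 + 0.047186 = 0.357134.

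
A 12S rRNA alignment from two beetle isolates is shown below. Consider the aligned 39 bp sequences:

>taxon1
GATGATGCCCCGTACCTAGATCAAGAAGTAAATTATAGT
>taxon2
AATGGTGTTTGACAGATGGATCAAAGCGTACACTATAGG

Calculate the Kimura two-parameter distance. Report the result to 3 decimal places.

Of 39 sites, 11 differences are transitions and 6 are transversions, so P = 11/39 ≈ 0.282051 and Q = 6/39 ≈ 0.153846.
Under the Kimura two-parameter model, d = −½ ln(1 − 2P − Q) − ¼ ln(1 − 2Q).
1 − 2P − Q = 0.282052, giving −½ ln(0.282052) = 0.632832.
1 − 2Q = 0.692308, giving −¼ ln(0.692308) = 0.091931.
d = 0.632832 + 0.091931 = 0.724763.

0.725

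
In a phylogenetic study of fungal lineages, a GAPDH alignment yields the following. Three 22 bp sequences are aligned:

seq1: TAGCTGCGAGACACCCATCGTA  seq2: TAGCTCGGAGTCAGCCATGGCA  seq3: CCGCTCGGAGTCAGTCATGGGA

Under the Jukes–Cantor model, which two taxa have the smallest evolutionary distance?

seq1–seq2: 6/22 differ, p = 0.273, d = 0.339.
seq1–seq3: 9/22 differ, p = 0.409, d = 0.591.
seq2–seq3: 4/22 differ, p = 0.182, d = 0.208.
The smallest distance is between seq2 and seq3.

seq2 and seq3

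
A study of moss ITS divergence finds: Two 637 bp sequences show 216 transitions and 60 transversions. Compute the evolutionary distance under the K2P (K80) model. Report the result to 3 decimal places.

P = 216/637 ≈ 0.339089 and Q = 60/637 ≈ 0.094192.
Under the Kimura two-parameter model, d = −½ ln(1 − 2P − Q) − ¼ ln(1 − 2Q).
1 − 2P − Q = 0.22763, giving −½ ln(0.22763) = 0.740017.
1 − 2Q = 0.811616, giving −¼ ln(0.811616) = 0.052182.
d = 0.740017 + 0.052182 = 0.792199.

0.792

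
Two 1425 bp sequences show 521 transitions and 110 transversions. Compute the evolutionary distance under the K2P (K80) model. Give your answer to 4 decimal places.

0.8682

P = 521/1425 ≈ 0.365614 and Q = 110/1425 ≈ 0.077193.
Under the Kimura two-parameter model, d = −½ ln(1 − 2P − Q) − ¼ ln(1 − 2Q).
1 − 2P − Q = 0.191579, giving −½ ln(0.191579) = 0.826228.
1 − 2Q = 0.845614, giving −¼ ln(0.845614) = 0.041923.
d = 0.826228 + 0.041923 = 0.868151.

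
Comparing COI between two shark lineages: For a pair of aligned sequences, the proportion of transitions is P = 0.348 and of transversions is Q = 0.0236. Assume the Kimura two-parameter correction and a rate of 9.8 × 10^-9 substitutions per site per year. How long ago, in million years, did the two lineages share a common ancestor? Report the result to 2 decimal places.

33.05

Under the Kimura two-parameter model, d = −½ ln(1 − 2P − Q) − ¼ ln(1 − 2Q).
1 − 2P − Q = 0.2804, giving −½ ln(0.2804) = 0.635769.
1 − 2Q = 0.9528, giving −¼ ln(0.9528) = 0.012088.
d = 0.635769 + 0.012088 = 0.647857.
Under a molecular clock d = 2μt, so t = d/(2μ) = 0.647857 / (2 × 9.8 × 10^-9) = 33.05 million years.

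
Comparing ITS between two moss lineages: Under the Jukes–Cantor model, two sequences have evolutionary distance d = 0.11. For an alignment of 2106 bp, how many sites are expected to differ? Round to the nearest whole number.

Invert JC69: p = (3/4)(1 − e^(−4d/3)) = 0.75 × (1 − e^(-0.146667)) = 0.75 × (1 − 0.863582) = 0.102314.
Expected differing sites = pL ≈ 0.102314 × 2106 = 215.473284 ≈ 215.

215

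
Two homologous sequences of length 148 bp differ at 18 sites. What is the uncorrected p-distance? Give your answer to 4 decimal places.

0.1216

p = 18/148 = 0.121621… ≈ 0.1216 (to 4 d.p.).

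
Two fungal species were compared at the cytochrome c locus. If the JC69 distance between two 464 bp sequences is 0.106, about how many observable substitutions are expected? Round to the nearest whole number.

46

Invert JC69: p = (3/4)(1 − e^(−4d/3)) = 0.75 × (1 − e^(-0.141333)) = 0.75 × (1 − 0.868200) = 0.098850.
Expected differing sites = pL ≈ 0.098850 × 464 = 45.8664 ≈ 46.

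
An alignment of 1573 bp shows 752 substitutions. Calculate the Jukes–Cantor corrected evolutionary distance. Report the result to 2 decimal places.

p = 752/1573 ≈ 0.478067.
d = −(3/4) ln(1 − 4p/3) = −0.75 ln(1 − 0.637423) = −0.75 ln(0.362577)
  = −0.75 × (-1.014518) = 0.760889 substitutions/site.

0.76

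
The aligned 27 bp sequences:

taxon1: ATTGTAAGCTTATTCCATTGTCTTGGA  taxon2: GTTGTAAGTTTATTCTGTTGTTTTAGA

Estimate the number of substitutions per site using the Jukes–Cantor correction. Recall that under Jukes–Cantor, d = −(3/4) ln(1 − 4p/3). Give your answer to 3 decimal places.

0.264

The sequences differ at 6 of 27 sites (1, 9, 16, 17, 22, 25), so p = 6/27 ≈ 0.222222.
d = −(3/4) ln(1 − 4p/3) = −0.75 ln(1 − 0.296296) = −0.75 ln(0.703704)
  = −0.75 × (-0.351397) = 0.263548 substitutions/site.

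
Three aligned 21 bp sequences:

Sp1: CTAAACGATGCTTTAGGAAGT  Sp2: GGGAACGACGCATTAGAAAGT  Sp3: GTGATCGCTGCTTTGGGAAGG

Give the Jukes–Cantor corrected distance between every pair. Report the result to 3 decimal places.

d(Sp1,Sp2) = 0.360, d(Sp1,Sp3) = 0.360, d(Sp2,Sp3) = 0.532

Sp1–Sp2: 6/21 sites differ → p ≈ 0.285714, d = −0.75 ln(1 − 0.380952) = 0.359679 ≈ 0.360.
Sp1–Sp3: 6/21 sites differ → p ≈ 0.285714, d = −0.75 ln(1 − 0.380952) = 0.359679 ≈ 0.360.
Sp2–Sp3: 8/21 sites differ → p ≈ 0.380952, d = −0.75 ln(1 − 0.507936) = 0.531860 ≈ 0.532.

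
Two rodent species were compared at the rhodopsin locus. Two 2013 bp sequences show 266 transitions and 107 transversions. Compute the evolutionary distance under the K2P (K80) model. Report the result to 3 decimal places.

0.219

P = 266/2013 ≈ 0.132141 and Q = 107/2013 ≈ 0.053154.
Under the Kimura two-parameter model, d = −½ ln(1 − 2P − Q) − ¼ ln(1 − 2Q).
1 − 2P − Q = 0.682564, giving −½ ln(0.682564) = 0.190949.
1 − 2Q = 0.893692, giving −¼ ln(0.893692) = 0.028099.
d = 0.190949 + 0.028099 = 0.219048.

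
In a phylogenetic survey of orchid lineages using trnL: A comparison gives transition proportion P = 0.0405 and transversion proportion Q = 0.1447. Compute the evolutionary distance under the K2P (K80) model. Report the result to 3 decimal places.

Under the Kimura two-parameter model, d = −½ ln(1 − 2P − Q) − ¼ ln(1 − 2Q).
1 − 2P − Q = 0.7743, giving −½ ln(0.7743) = 0.127898.
1 − 2Q = 0.7106, giving −¼ ln(0.7106) = 0.085411.
d = 0.127898 + 0.085411 = 0.213309.

0.213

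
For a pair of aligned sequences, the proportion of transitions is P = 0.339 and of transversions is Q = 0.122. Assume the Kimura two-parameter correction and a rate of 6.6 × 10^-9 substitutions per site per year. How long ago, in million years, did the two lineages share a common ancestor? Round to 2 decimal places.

Under the Kimura two-parameter model, d = −½ ln(1 − 2P − Q) − ¼ ln(1 − 2Q).
1 − 2P − Q = 0.2, giving −½ ln(0.2) = 0.804719.
1 − 2Q = 0.756, giving −¼ ln(0.756) = 0.069928.
d = 0.804719 + 0.069928 = 0.874647.
Under a molecular clock d = 2μt, so t = d/(2μ) = 0.874647 / (2 × 6.6 × 10^-9) = 66.26 million years.

66.26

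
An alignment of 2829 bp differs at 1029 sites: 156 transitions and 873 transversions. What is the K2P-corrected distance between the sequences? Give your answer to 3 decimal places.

P = 156/2829 ≈ 0.055143 and Q = 873/2829 ≈ 0.30859.
Under the Kimura two-parameter model, d = −½ ln(1 − 2P − Q) − ¼ ln(1 − 2Q).
1 − 2P − Q = 0.581124, giving −½ ln(0.581124) = 0.271396.
1 − 2Q = 0.38282, giving −¼ ln(0.38282) = 0.240048.
d = 0.271396 + 0.240048 = 0.511444.

0.511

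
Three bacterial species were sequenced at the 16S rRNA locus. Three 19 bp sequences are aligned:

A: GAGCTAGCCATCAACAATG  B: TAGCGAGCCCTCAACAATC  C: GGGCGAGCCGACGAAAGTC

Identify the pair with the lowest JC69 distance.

A–B: 4/19 differ, p = 0.211, d = 0.247.
A–C: 8/19 differ, p = 0.421, d = 0.618.
B–C: 7/19 differ, p = 0.368, d = 0.507.
The smallest distance is between A and B.

A and B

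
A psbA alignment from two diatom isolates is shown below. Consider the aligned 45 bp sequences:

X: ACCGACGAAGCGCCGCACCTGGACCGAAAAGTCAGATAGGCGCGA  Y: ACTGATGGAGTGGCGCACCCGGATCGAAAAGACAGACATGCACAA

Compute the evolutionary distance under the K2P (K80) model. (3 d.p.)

Of 45 sites, 9 differences are transitions and 3 are transversions, so P = 9/45 = 0.2 and Q = 3/45 ≈ 0.066667.
Under the Kimura two-parameter model, d = −½ ln(1 − 2P − Q) − ¼ ln(1 − 2Q).
1 − 2P − Q = 0.533333, giving −½ ln(0.533333) = 0.314305.
1 − 2Q = 0.866666, giving −¼ ln(0.866666) = 0.035775.
d = 0.314305 + 0.035775 = 0.350080.

0.350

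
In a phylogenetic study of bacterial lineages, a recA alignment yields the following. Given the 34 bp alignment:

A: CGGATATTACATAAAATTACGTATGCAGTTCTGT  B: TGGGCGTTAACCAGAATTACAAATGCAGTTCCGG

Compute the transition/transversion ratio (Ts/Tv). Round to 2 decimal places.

Transitions are A↔G and C↔T; transversions are all other mismatches.
Transitions: 8. Transversions: 4.
R = 8/4 = 2.00.

2.00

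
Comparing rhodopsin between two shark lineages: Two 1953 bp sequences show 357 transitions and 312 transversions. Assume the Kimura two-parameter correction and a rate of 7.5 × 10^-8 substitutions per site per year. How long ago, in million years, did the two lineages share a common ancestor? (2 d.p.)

P = 357/1953 ≈ 0.182796 and Q = 312/1953 ≈ 0.159754.
Under the Kimura two-parameter model, d = −½ ln(1 − 2P − Q) − ¼ ln(1 − 2Q).
1 − 2P − Q = 0.474654, giving −½ ln(0.474654) = 0.372585.
1 − 2Q = 0.680492, giving −¼ ln(0.680492) = 0.096235.
d = 0.372585 + 0.096235 = 0.468820.
Under a molecular clock d = 2μt, so t = d/(2μ) = 0.468820 / (2 × 7.5 × 10^-8) = 3.13 million years.

3.13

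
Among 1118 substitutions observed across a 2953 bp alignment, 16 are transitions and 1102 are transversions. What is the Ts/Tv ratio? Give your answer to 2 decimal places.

R = 16/1102 = 0.014519… ≈ 0.01 (to 2 d.p.).

0.01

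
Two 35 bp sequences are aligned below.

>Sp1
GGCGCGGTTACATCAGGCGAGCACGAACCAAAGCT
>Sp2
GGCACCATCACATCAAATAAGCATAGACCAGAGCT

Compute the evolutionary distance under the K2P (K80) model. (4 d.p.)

Of 35 sites, 11 differences are transitions and 1 are transversions, so P = 11/35 ≈ 0.314286 and Q = 1/35 ≈ 0.028571.
Under the Kimura two-parameter model, d = −½ ln(1 − 2P − Q) − ¼ ln(1 − 2Q).
1 − 2P − Q = 0.342857, giving −½ ln(0.342857) = 0.535221.
1 − 2Q = 0.942858, giving −¼ ln(0.942858) = 0.014710.
d = 0.535221 + 0.014710 = 0.549931.

0.5499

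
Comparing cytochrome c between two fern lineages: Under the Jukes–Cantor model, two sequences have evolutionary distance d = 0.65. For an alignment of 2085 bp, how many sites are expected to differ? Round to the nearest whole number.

Invert JC69: p = (3/4)(1 − e^(−4d/3)) = 0.75 × (1 − e^(-0.866667)) = 0.75 × (1 − 0.420350) = 0.434738.
Expected differing sites = pL ≈ 0.434738 × 2085 = 906.42873 ≈ 906.

906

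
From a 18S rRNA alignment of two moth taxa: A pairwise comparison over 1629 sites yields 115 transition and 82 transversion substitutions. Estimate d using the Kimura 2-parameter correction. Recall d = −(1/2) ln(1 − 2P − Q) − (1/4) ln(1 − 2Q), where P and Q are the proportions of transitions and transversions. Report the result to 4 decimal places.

0.1328

P = 115/1629 ≈ 0.070595 and Q = 82/1629 ≈ 0.050338.
Under the Kimura two-parameter model, d = −½ ln(1 − 2P − Q) − ¼ ln(1 − 2Q).
1 − 2P − Q = 0.808472, giving −½ ln(0.808472) = 0.106305.
1 − 2Q = 0.899324, giving −¼ ln(0.899324) = 0.026528.
d = 0.106305 + 0.026528 = 0.132833.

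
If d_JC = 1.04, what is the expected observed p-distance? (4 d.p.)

p = (3/4)(1 − e^(−4d/3)) = 0.75 × (1 − e^(-1.386667)) = 0.75 × (1 − 0.249907) = 0.562570.

0.5626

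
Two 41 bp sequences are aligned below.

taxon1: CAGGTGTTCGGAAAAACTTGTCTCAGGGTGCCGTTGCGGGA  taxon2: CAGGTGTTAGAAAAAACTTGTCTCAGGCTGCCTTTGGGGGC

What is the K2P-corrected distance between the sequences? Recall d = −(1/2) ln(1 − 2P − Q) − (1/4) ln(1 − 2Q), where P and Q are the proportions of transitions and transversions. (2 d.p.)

Of 41 sites, 1 differences are transitions and 5 are transversions, so P = 1/41 ≈ 0.02439 and Q = 5/41 ≈ 0.121951.
Under the Kimura two-parameter model, d = −½ ln(1 − 2P − Q) − ¼ ln(1 − 2Q).
1 − 2P − Q = 0.829269, giving −½ ln(0.829269) = 0.093605.
1 − 2Q = 0.756098, giving −¼ ln(0.756098) = 0.069896.
d = 0.093605 + 0.069896 = 0.163501.

0.16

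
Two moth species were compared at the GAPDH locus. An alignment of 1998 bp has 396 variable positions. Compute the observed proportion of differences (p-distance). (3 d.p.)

0.198

p = 396/1998 = 0.198198… ≈ 0.198 (to 3 d.p.).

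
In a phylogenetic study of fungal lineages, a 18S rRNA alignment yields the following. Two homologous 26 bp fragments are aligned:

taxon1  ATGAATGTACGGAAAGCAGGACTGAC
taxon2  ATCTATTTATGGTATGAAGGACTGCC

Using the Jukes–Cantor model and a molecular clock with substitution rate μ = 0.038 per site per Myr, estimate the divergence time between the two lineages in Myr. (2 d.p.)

The sequences differ at 8 of 26 sites (3, 4, 7, 10, 13, 15, 17, 25), so p = 8/26 ≈ 0.307692.
d = −(3/4) ln(1 − 4p/3) = −0.75 ln(1 − 0.410256) = −0.75 ln(0.589744)
  = −0.75 × (-0.528067) = 0.396050 substitutions/site.
Under a molecular clock d = 2μt, so t = d/(2μ) = 0.396050 / (2 × 0.038) = 5.21 Myr.

5.21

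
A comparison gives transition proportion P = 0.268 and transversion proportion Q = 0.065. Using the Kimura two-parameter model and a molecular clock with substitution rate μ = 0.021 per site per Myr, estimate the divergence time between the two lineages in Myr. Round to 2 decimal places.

11.77

Under the Kimura two-parameter model, d = −½ ln(1 − 2P − Q) − ¼ ln(1 − 2Q).
1 − 2P − Q = 0.399, giving −½ ln(0.399) = 0.459397.
1 − 2Q = 0.87, giving −¼ ln(0.87) = 0.034816.
d = 0.459397 + 0.034816 = 0.494213.
Under a molecular clock d = 2μt, so t = d/(2μ) = 0.494213 / (2 × 0.021) = 11.77 Myr.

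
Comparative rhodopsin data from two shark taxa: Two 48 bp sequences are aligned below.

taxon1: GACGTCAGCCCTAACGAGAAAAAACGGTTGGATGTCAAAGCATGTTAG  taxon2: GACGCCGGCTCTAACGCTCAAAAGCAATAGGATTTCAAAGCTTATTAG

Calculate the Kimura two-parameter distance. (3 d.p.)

Of 48 sites, 7 differences are transitions and 6 are transversions, so P = 7/48 ≈ 0.145833 and Q = 6/48 = 0.125.
Under the Kimura two-parameter model, d = −½ ln(1 − 2P − Q) − ¼ ln(1 − 2Q).
1 − 2P − Q = 0.583334, giving −½ ln(0.583334) = 0.269498.
1 − 2Q = 0.75, giving −¼ ln(0.75) = 0.071921.
d = 0.269498 + 0.071921 = 0.341419.

0.341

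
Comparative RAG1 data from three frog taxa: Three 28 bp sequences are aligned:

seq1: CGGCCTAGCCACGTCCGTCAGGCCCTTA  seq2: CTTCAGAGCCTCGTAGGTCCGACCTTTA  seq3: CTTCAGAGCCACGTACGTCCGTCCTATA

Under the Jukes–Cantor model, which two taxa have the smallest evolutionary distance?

seq1–seq2: 10/28 differ, p = 0.357, d = 0.485.
seq1–seq3: 9/28 differ, p = 0.321, d = 0.420.
seq2–seq3: 4/28 differ, p = 0.143, d = 0.158.
The smallest distance is between seq2 and seq3.

seq2 and seq3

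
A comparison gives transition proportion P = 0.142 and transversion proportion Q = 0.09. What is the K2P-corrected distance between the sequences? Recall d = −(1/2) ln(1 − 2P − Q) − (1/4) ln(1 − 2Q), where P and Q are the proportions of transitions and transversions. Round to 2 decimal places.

0.28

Under the Kimura two-parameter model, d = −½ ln(1 − 2P − Q) − ¼ ln(1 − 2Q).
1 − 2P − Q = 0.626, giving −½ ln(0.626) = 0.234202.
1 − 2Q = 0.82, giving −¼ ln(0.82) = 0.049613.
d = 0.234202 + 0.049613 = 0.283815.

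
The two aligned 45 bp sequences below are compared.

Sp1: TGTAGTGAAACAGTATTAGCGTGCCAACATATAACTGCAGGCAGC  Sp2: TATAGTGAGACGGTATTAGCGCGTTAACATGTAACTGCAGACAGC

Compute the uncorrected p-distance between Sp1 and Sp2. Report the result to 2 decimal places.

0.18

The sequences differ at 8 of 45 positions (sites 2, 9, 12, 22, 24, 25, 31, 41).
p = 8/45 = 0.177777… ≈ 0.18 (to 2 d.p.).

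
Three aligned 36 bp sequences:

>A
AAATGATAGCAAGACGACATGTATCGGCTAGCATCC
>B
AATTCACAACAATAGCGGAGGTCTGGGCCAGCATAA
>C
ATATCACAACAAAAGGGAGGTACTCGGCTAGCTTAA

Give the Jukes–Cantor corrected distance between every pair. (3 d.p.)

d(A,B) = 0.608, d(A,C) = 0.673, d(B,C) = 0.392

A–B: 15/36 sites differ → p ≈ 0.416667, d = −0.75 ln(1 − 0.555556) = 0.608198 ≈ 0.608.
A–C: 16/36 sites differ → p ≈ 0.444444, d = −0.75 ln(1 − 0.592592) = 0.673455 ≈ 0.673.
B–C: 11/36 sites differ → p ≈ 0.305556, d = −0.75 ln(1 − 0.407408) = 0.392437 ≈ 0.392.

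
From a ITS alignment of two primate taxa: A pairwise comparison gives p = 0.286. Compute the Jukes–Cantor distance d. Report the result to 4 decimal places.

0.3601

d = −(3/4) ln(1 − 4p/3) = −0.75 ln(1 − 0.381333) = −0.75 ln(0.618667)
  = −0.75 × (-0.480188) = 0.360141 substitutions/site.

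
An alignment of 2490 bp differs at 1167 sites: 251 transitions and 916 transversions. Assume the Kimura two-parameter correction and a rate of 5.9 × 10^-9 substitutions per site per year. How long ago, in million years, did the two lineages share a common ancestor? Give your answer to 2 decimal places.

63.91

P = 251/2490 ≈ 0.100803 and Q = 916/2490 ≈ 0.367871.
Under the Kimura two-parameter model, d = −½ ln(1 − 2P − Q) − ¼ ln(1 − 2Q).
1 − 2P − Q = 0.430523, giving −½ ln(0.430523) = 0.421377.
1 − 2Q = 0.264258, giving −¼ ln(0.264258) = 0.332707.
d = 0.421377 + 0.332707 = 0.754084.
Under a molecular clock d = 2μt, so t = d/(2μ) = 0.754084 / (2 × 5.9 × 10^-9) = 63.91 million years.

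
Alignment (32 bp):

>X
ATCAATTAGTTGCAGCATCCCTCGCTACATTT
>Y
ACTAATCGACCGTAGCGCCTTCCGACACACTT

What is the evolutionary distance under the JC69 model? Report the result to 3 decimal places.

0.824

The sequences differ at 16 of 32 sites, so p = 16/32 = 0.5.
d = −(3/4) ln(1 − 4p/3) = −0.75 ln(1 − 0.666667) = −0.75 ln(0.333333)
  = −0.75 × (-1.098613) = 0.823960 substitutions/site.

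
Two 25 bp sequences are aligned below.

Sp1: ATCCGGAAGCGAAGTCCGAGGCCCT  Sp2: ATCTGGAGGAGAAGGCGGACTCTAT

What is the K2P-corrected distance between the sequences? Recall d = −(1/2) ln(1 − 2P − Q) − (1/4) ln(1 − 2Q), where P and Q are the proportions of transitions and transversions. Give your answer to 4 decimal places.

0.4904

Of 25 sites, 3 differences are transitions and 6 are transversions, so P = 3/25 = 0.12 and Q = 6/25 = 0.24.
Under the Kimura two-parameter model, d = −½ ln(1 − 2P − Q) − ¼ ln(1 − 2Q).
1 − 2P − Q = 0.52, giving −½ ln(0.52) = 0.326963.
1 − 2Q = 0.52, giving −¼ ln(0.52) = 0.163482.
d = 0.326963 + 0.163482 = 0.490445.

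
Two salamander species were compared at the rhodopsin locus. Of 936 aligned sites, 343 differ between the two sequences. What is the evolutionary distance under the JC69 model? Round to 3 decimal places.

0.503

p = 343/936 ≈ 0.366453.
d = −(3/4) ln(1 − 4p/3) = −0.75 ln(1 − 0.488604) = −0.75 ln(0.511396)
  = −0.75 × (-0.670611) = 0.502958 substitutions/site.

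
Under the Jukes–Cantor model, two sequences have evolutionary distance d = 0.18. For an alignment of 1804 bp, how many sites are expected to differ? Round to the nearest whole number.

289

Invert JC69: p = (3/4)(1 − e^(−4d/3)) = 0.75 × (1 − e^(-0.24)) = 0.75 × (1 − 0.786628) = 0.160029.
Expected differing sites = pL ≈ 0.160029 × 1804 = 288.692316 ≈ 289.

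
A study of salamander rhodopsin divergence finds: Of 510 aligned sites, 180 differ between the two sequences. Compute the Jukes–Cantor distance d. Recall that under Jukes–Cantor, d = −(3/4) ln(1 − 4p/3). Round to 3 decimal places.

p = 180/510 ≈ 0.352941.
d = −(3/4) ln(1 − 4p/3) = −0.75 ln(1 − 0.470588) = −0.75 ln(0.529412)
  = −0.75 × (-0.635988) = 0.476991 substitutions/site.

0.477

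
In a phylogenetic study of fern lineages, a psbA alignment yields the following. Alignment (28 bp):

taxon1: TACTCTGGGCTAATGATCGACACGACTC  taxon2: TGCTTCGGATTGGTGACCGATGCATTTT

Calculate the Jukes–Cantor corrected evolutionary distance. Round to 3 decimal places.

The sequences differ at 14 of 28 sites, so p = 14/28 = 0.5.
d = −(3/4) ln(1 − 4p/3) = −0.75 ln(1 − 0.666667) = −0.75 ln(0.333333)
  = −0.75 × (-1.098613) = 0.823960 substitutions/site.

0.824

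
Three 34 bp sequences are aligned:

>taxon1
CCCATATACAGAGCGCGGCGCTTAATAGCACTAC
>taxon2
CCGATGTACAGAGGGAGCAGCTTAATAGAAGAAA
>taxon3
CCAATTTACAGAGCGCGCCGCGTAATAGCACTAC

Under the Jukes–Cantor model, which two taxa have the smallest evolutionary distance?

taxon1 and taxon3

taxon1–taxon2: 10/34 differ, p = 0.294, d = 0.373.
taxon1–taxon3: 4/34 differ, p = 0.118, d = 0.128.
taxon2–taxon3: 10/34 differ, p = 0.294, d = 0.373.
The smallest distance is between taxon1 and taxon3.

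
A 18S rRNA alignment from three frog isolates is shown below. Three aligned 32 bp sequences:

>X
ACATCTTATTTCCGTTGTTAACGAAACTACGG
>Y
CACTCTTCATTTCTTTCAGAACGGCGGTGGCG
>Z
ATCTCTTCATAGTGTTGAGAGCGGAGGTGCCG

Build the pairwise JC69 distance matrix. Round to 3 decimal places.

X–Y: 17/32 sites differ → p = 0.53125, d = −0.75 ln(1 − 0.708333) = 0.924107 ≈ 0.924.
X–Z: 15/32 sites differ → p = 0.46875, d = −0.75 ln(1 − 0.625) = 0.735622 ≈ 0.736.
Y–Z: 10/32 sites differ → p = 0.3125, d = −0.75 ln(1 − 0.416667) = 0.404248 ≈ 0.404.

d(X,Y) = 0.924, d(X,Z) = 0.736, d(Y,Z) = 0.404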